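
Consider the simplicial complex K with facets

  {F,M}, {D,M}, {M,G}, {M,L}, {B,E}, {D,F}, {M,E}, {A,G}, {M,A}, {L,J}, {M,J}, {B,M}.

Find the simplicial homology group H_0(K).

H_0 = Z.

Order the vertices as A < B < D < E < F < G < J < L < M. Listing each simplex with vertices in this order, K has dimension 1 with simplices:

  0-simplices (9): A, B, D, E, F, G, J, L, M
  1-simplices (12): AG, AM, BE, BM, DF, DM, EM, FM, GM, JL, JM, LM

Hence C_0 ≅ Z^9, C_1 ≅ Z^12.

∂_1: C_1 → C_0 is given by ∂[p,q] = [q] − [p]. For instance
  ∂AG = G − A.
This gives a 9×12 integer matrix of rank 8; reducing to Smith normal form yields diagonal entries (1,1,1,1,1,1,1,1).

Computing H_k = (kernel of ∂_k) / (image of ∂_{k+1}):

  H_0: rank C_0 − rank ∂_1 = 9 − 8 = 1, and the invariant factors of ∂_1 are all 1, so H_0 = Z.

(K is a triangulation of a wedge of 4 circles.)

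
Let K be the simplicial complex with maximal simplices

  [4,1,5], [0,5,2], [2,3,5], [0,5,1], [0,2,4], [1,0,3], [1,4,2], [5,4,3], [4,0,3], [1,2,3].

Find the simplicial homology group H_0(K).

H_0 ≅ Z.

Fix the vertex order 0 < 1 < 2 < 3 < 4 < 5 and write every simplex with vertices in increasing order. Then dim K = 2 and the simplices of K are:

  0-simplices (6): [0], [1], [2], [3], [4], [5]
  1-simplices (15): [0,1], [0,2], [0,3], [0,4], [0,5], [1,2], [1,3], [1,4], [1,5], [2,3], [2,4], [2,5], [3,4], [3,5], [4,5]
  2-simplices (10): [0,1,3], [0,1,5], [0,2,4], [0,2,5], [0,3,4], [1,2,3], [1,2,4], [1,4,5], [2,3,5], [3,4,5]

Hence C_0 ≅ Z^6, C_1 ≅ Z^15, C_2 ≅ Z^10.

Boundary ∂_1: C_1 → C_0 maps an edge to its endpoints' difference, ∂[p,q] = q − p. For instance
  ∂[1,4] = [4] − [1].
As a 6×15 matrix over Z this has rank 5, with invariant factors (1,1,1,1,1).

The boundary map ∂_2: C_2 → C_1 sends each 2-simplex [p,q,r] to [q,r] − [p,r] + [p,q]. For instance
  ∂[0,1,5] = [1,5] − [0,5] + [0,1],
  ∂[1,2,4] = [2,4] − [1,4] + [1,2].
This gives a 15×10 integer matrix of rank 10; reducing to Smith normal form yields diagonal entries (1,1,1,1,1,1,1,1,1,2).

Now H_k = ker ∂_k / im ∂_{k+1}, so:

  H_0: rank C_0 − rank ∂_1 = 6 − 5 = 1, and the invariant factors of ∂_1 are all 1, so H_0 ≅ Z.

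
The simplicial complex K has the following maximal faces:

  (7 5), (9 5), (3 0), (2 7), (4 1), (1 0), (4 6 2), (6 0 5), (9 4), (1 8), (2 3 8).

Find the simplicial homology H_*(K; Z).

Take the total order 0 < 1 < 2 < 3 < 4 < 5 < 6 < 7 < 8 < 9 on the vertex set. Then K (dimension 2) consists of the simplices:

  0-simplices (10): [0], [1], [2], [3], [4], [5], [6], [7], [8], [9]
  1-simplices (17): [0,1], [0,3], [0,5], [0,6], [1,4], [1,8], [2,3], [2,4], [2,6], [2,7], [2,8], [3,8], [4,6], [4,9], [5,6], [5,7], [5,9]
  2-simplices (3): [0,5,6], [2,3,8], [2,4,6]

so the chain groups are C_0 ≅ Z^10, C_1 ≅ Z^17, C_2 ≅ Z^3.

∂_1: C_1 → C_0 maps an edge to its endpoints' difference, ∂[p,q] = q − p. For instance
  ∂[4,6] = [6] − [4].
As a 10×17 matrix over Z this has rank 9, with invariant factors (1,1,1,1,1,1,1,1,1).

The boundary map ∂_2: C_2 → C_1 acts by ∂[p,q,r] = [q,r] − [p,r] + [p,q]. For instance
  ∂[2,4,6] = [4,6] − [2,6] + [2,4],
  ∂[0,5,6] = [5,6] − [0,6] + [0,5].
This gives a 17×3 integer matrix of rank 3; reducing to Smith normal form yields diagonal entries (1,1,1).

Reading off H_k = ker ∂_k / im ∂_{k+1}:

  H_0: rank C_0 − rank ∂_1 = 10 − 9 = 1, and the invariant factors of ∂_1 are all 1, so H_0 = Z.
  H_1: rank ker ∂_1 − rank ∂_2 = (17 − 9) − 3 = 5, and the invariant factors of ∂_2 are all 1, so H_1 = Z^5.
  H_2: rank ker ∂_2 − rank ∂_3 = (3 − 3) − 0 = 0, and there is no ∂_3, so H_2 = 0.

H_0 ≅ Z,  H_1 ≅ Z^5,  H_2 = 0.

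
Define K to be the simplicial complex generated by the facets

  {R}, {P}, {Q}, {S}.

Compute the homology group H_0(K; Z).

K has 4 vertices.
rank ∂_0 = 0, rank ∂_1 = 0 ⇒ b_0 = 4 − 0 − 0 = 4. So H_0 = Z^4.

H_0 ≅ Z^4.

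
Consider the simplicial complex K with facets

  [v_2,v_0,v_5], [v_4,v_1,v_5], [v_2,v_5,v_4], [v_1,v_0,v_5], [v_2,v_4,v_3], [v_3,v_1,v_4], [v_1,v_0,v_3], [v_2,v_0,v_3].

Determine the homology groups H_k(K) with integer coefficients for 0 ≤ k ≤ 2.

K has 6 vertices, 12 edges, 8 triangles.
rank ∂_0 = 0, rank ∂_1 = 5 ⇒ b_0 = 6 − 0 − 5 = 1; all invariant factors of ∂_1 are 1 so no torsion. So H_0 = Z.
rank ∂_1 = 5, rank ∂_2 = 7 ⇒ b_1 = 12 − 5 − 7 = 0; all invariant factors of ∂_2 are 1 so no torsion. So H_1 = 0.
rank ∂_2 = 7, rank ∂_3 = 0 ⇒ b_2 = 8 − 7 − 0 = 1. So H_2 = Z.

H_0 ≅ Z,  H_1 = 0,  H_2 ≅ Z.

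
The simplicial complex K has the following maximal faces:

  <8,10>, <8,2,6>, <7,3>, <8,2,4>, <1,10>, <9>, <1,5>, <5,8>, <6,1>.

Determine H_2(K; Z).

We work with the vertex ordering 1 < 2 < 3 < 4 < 5 < 6 < 7 < 8 < 9 < 10. The simplices of K, each written with vertices in increasing order, are:

  0-simplices (10): [1], [2], [3], [4], [5], [6], [7], [8], [9], [10]
  1-simplices (11): [1,5], [1,6], [1,10], [2,4], [2,6], [2,8], [3,7], [4,8], [5,8], [6,8], [8,10]
  2-simplices (2): [2,4,8], [2,6,8]

giving chain groups C_0 ≅ Z^10, C_1 ≅ Z^11, C_2 ≅ Z^2.

The boundary map ∂_1: C_1 → C_0 is given by ∂[p,q] = [q] − [p]. For instance
  ∂[1,5] = [5] − [1].
The 10×11 boundary matrix has rank 7 and Smith normal form diag(1,1,1,1,1,1,1).

The boundary map ∂_2: C_2 → C_1 acts by ∂[p,q,r] = [q,r] − [p,r] + [p,q]. For instance
  ∂[2,6,8] = [6,8] − [2,8] + [2,6],
  ∂[2,4,8] = [4,8] − [2,8] + [2,4].
The resulting 11×2 matrix has rank 2, and its Smith normal form has invariant factors (1,1).

From H_k ≅ ker(∂_k) / im(∂_{k+1}) we obtain:

  H_2: rank ker ∂_2 − rank ∂_3 = (2 − 2) − 0 = 0, and there is no ∂_3, so H_2 = 0.

H_2 = 0.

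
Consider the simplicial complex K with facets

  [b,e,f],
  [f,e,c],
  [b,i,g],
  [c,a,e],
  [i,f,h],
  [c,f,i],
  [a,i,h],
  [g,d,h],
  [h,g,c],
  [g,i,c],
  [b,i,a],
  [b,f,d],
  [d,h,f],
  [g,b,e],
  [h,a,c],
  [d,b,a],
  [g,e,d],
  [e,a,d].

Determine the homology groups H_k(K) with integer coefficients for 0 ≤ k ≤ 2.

Take the total order a < b < c < d < e < f < g < h < i on the vertex set. Then K (dimension 2) consists of the simplices:

  0-simplices (9): a, b, c, d, e, f, g, h, i
  1-simplices (27): ab, ac, ad, ae, ah, ai, bd, be, bf, bg, bi, ce, cf, cg, ch, ci, de, df, dg, dh, ef, eg, fh, fi, gh, gi, hi
  2-simplices (18): abd, abi, ace, ach, ade, ahi, bdf, bef, beg, bgi, cef, cfi, cgh, cgi, deg, dfh, dgh, fhi

giving chain groups C_0 ≅ Z^9, C_1 ≅ Z^27, C_2 ≅ Z^18.

∂_1: C_1 → C_0 maps an edge to its endpoints' difference, ∂[p,q] = q − p.
The 9×27 boundary matrix has rank 8 and Smith normal form diag(1,1,1,1,1,1,1,1).

The boundary map ∂_2: C_2 → C_1 sends each 2-simplex [p,q,r] to [q,r] − [p,r] + [p,q]. For instance
  ∂ach = ch − ah + ac,
  ∂fhi = hi − fi + fh.
The resulting 27×18 matrix has rank 18, and its Smith normal form has invariant factors (1,1,1,1,1,1,1,1,1,1,1,1,1,1,1,1,1,2).

From H_k ≅ ker(∂_k) / im(∂_{k+1}) we obtain:

  H_0: rank C_0 − rank ∂_1 = 9 − 8 = 1, and the invariant factors of ∂_1 are all 1, so H_0 = Z.
  H_1: rank ker ∂_1 − rank ∂_2 = (27 − 8) − 18 = 1, and ∂_2 has invariant factor 2 > 1, so H_1 = Z ⊕ Z_2.
  H_2: rank ker ∂_2 − rank ∂_3 = (18 − 18) − 0 = 0, and there is no ∂_3, so H_2 = 0.

As a check, the Euler characteristic is 9 − 27 + 18 = 0, which agrees with 1 − 1 + 0 = 0.

H_0 ≅ Z,  H_1 ≅ Z ⊕ Z_2,  H_2 = 0.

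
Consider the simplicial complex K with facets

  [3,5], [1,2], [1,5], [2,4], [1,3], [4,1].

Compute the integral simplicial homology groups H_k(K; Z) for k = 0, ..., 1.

We work with the vertex ordering 1 < 2 < 3 < 4 < 5. The simplices of K, each written with vertices in increasing order, are:

  0-simplices (5): [1], [2], [3], [4], [5]
  1-simplices (6): [1,2], [1,3], [1,4], [1,5], [2,4], [3,5]

giving chain groups C_0 ≅ Z^5, C_1 ≅ Z^6.

∂_1: C_1 → C_0 sends each edge [p,q] (with p < q) to q − p. For instance
  ∂[3,5] = [5] − [3].
This gives a 5×6 integer matrix of rank 4; reducing to Smith normal form yields diagonal entries (1,1,1,1).

Reading off H_k = ker ∂_k / im ∂_{k+1}:

  H_0: rank C_0 − rank ∂_1 = 5 − 4 = 1, and the invariant factors of ∂_1 are all 1, so H_0 ≅ Z.
  H_1: rank ker ∂_1 − rank ∂_2 = (6 − 4) − 0 = 2, and there is no ∂_2, so H_1 ≅ Z^2.

(K is a triangulation of a wedge of 2 circles.)

H_0 = Z,  H_1 = Z^2.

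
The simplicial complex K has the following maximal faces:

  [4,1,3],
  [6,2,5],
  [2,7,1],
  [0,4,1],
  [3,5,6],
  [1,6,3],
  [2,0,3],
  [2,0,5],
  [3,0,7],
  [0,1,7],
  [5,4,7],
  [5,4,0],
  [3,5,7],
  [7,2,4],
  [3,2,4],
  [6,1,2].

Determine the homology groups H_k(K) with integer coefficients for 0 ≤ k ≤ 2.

Take the total order 0 < 1 < 2 < 3 < 4 < 5 < 6 < 7 on the vertex set. Then K (dimension 2) consists of the simplices:

  0-simplices (8): [0], [1], [2], [3], [4], [5], [6], [7]
  1-simplices (24): (24 of them)
  2-simplices (16): [0,1,4], [0,1,7], [0,2,3], [0,2,5], [0,3,7], [0,4,5], [1,2,6], [1,2,7], [1,3,4], [1,3,6], [2,3,4], [2,4,7], [2,5,6], [3,5,6], [3,5,7], [4,5,7]

giving chain groups C_0 ≅ Z^8, C_1 ≅ Z^24, C_2 ≅ Z^16.

∂_1: C_1 → C_0 is given by ∂[p,q] = [q] − [p]. For instance
  ∂[5,7] = [7] − [5].
This gives a 8×24 integer matrix of rank 7; reducing to Smith normal form yields diagonal entries (1,1,1,1,1,1,1).

The boundary map ∂_2: C_2 → C_1 maps a triangle to the signed sum of its edges. For instance
  ∂[1,3,4] = [3,4] − [1,4] + [1,3],
  ∂[0,2,5] = [2,5] − [0,5] + [0,2].
The resulting 24×16 matrix has rank 15, and its Smith normal form has invariant factors (1,1,1,1,1,1,1,1,1,1,1,1,1,1,1).

From H_k ≅ ker(∂_k) / im(∂_{k+1}) we obtain:

  H_0: rank C_0 − rank ∂_1 = 8 − 7 = 1, and the invariant factors of ∂_1 are all 1, so H_0 = Z.
  H_1: rank ker ∂_1 − rank ∂_2 = (24 − 7) − 15 = 2, and the invariant factors of ∂_2 are all 1, so H_1 = Z^2.
  H_2: rank ker ∂_2 − rank ∂_3 = (16 − 15) − 0 = 1, and there is no ∂_3, so H_2 = Z.

As a check, the Euler characteristic is 8 − 24 + 16 = 0, which agrees with 1 − 2 + 1 = 0.

H_0 ≅ Z,  H_1 ≅ Z^2,  H_2 ≅ Z.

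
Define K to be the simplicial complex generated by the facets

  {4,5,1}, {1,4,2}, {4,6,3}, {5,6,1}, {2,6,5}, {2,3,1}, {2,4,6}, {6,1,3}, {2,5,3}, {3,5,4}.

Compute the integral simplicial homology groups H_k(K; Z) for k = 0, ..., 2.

Take the total order 1 < 2 < 3 < 4 < 5 < 6 on the vertex set. Then K (dimension 2) consists of the simplices:

  0-simplices (6): [1], [2], [3], [4], [5], [6]
  1-simplices (15): [1,2], [1,3], [1,4], [1,5], [1,6], [2,3], [2,4], [2,5], [2,6], [3,4], [3,5], [3,6], [4,5], [4,6], [5,6]
  2-simplices (10): [1,2,3], [1,2,4], [1,3,6], [1,4,5], [1,5,6], [2,3,5], [2,4,6], [2,5,6], [3,4,5], [3,4,6]

giving chain groups C_0 ≅ Z^6, C_1 ≅ Z^15, C_2 ≅ Z^10.

Boundary ∂_1: C_1 → C_0 maps an edge to its endpoints' difference, ∂[p,q] = q − p. For instance
  ∂[1,4] = [4] − [1].
The resulting 6×15 matrix has rank 5, and its Smith normal form has invariant factors (1,1,1,1,1).

The boundary map ∂_2: C_2 → C_1 acts by ∂[p,q,r] = [q,r] − [p,r] + [p,q]. For instance
  ∂[1,2,4] = [2,4] − [1,4] + [1,2],
  ∂[1,3,6] = [3,6] − [1,6] + [1,3].
This gives a 15×10 integer matrix of rank 10; reducing to Smith normal form yields diagonal entries (1,1,1,1,1,1,1,1,1,2).

From H_k ≅ ker(∂_k) / im(∂_{k+1}) we obtain:

  H_0: rank C_0 − rank ∂_1 = 6 − 5 = 1, and the invariant factors of ∂_1 are all 1, so H_0 = Z.
  H_1: rank ker ∂_1 − rank ∂_2 = (15 − 5) − 10 = 0, and ∂_2 has invariant factor 2 > 1, so H_1 = Z/2.
  H_2: rank ker ∂_2 − rank ∂_3 = (10 − 10) − 0 = 0, and there is no ∂_3, so H_2 = 0.

H_0 ≅ Z,  H_1 ≅ Z/2,  H_2 = 0.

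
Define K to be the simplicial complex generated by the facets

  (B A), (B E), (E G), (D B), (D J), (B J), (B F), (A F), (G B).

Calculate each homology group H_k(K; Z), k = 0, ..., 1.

H_0 = Z,  H_1 = Z^3.

Take the total order A < B < D < E < F < G < J on the vertex set. Then K (dimension 1) consists of the simplices:

  0-simplices (7): A, B, D, E, F, G, J
  1-simplices (9): AB, AF, BD, BE, BF, BG, BJ, DJ, EG

giving chain groups C_0 ≅ Z^7, C_1 ≅ Z^9.

∂_1: C_1 → C_0 sends each edge [p,q] (with p < q) to q − p. For instance
  ∂BE = E − B.
As a 7×9 matrix over Z this has rank 6, with invariant factors (1,1,1,1,1,1).

Now H_k = ker ∂_k / im ∂_{k+1}, so:

  H_0: rank C_0 − rank ∂_1 = 7 − 6 = 1, and the invariant factors of ∂_1 are all 1, so H_0 = Z.
  H_1: rank ker ∂_1 − rank ∂_2 = (9 − 6) − 0 = 3, and there is no ∂_2, so H_1 = Z^3.

(K is a triangulation of a wedge of 3 circles.)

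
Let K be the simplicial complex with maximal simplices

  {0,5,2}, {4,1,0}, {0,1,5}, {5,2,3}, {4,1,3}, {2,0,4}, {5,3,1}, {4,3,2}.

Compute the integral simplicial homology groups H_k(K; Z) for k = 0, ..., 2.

We work with the vertex ordering 0 < 1 < 2 < 3 < 4 < 5. The simplices of K, each written with vertices in increasing order, are:

  0-simplices (6): [0], [1], [2], [3], [4], [5]
  1-simplices (12): [0,1], [0,2], [0,4], [0,5], [1,3], [1,4], [1,5], [2,3], [2,4], [2,5], [3,4], [3,5]
  2-simplices (8): [0,1,4], [0,1,5], [0,2,4], [0,2,5], [1,3,4], [1,3,5], [2,3,4], [2,3,5]

so the chain groups are C_0 ≅ Z^6, C_1 ≅ Z^12, C_2 ≅ Z^8.

Boundary ∂_1: C_1 → C_0 maps an edge to its endpoints' difference, ∂[p,q] = q − p.
This gives a 6×12 integer matrix of rank 5; reducing to Smith normal form yields diagonal entries (1,1,1,1,1).

∂_2: C_2 → C_1 maps a triangle to the signed sum of its edges. For instance
  ∂[0,2,5] = [2,5] − [0,5] + [0,2],
  ∂[0,2,4] = [2,4] − [0,4] + [0,2].
The 12×8 boundary matrix has rank 7 and Smith normal form diag(1,1,1,1,1,1,1).

Now H_k = ker ∂_k / im ∂_{k+1}, so:

  H_0: rank C_0 − rank ∂_1 = 6 − 5 = 1, and the invariant factors of ∂_1 are all 1, so H_0 ≅ Z.
  H_1: rank ker ∂_1 − rank ∂_2 = (12 − 5) − 7 = 0, and the invariant factors of ∂_2 are all 1, so H_1 ≅ 0.
  H_2: rank ker ∂_2 − rank ∂_3 = (8 − 7) − 0 = 1, and there is no ∂_3, so H_2 ≅ Z.

As a check, the Euler characteristic is 6 − 12 + 8 = 2, which agrees with 1 − 0 + 1 = 2.

H_0 = Z,  H_1 = 0,  H_2 = Z.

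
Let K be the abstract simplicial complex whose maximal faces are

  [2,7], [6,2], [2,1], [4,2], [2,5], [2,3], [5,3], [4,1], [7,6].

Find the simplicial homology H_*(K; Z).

We work with the vertex ordering 1 < 2 < 3 < 4 < 5 < 6 < 7. The simplices of K, each written with vertices in increasing order, are:

  0-simplices (7): [1], [2], [3], [4], [5], [6], [7]
  1-simplices (9): [1,2], [1,4], [2,3], [2,4], [2,5], [2,6], [2,7], [3,5], [6,7]

Hence C_0 ≅ Z^7, C_1 ≅ Z^9.

∂_1: C_1 → C_0 maps an edge to its endpoints' difference, ∂[p,q] = q − p.
As a 7×9 matrix over Z this has rank 6, with invariant factors (1,1,1,1,1,1).

Now H_k = ker ∂_k / im ∂_{k+1}, so:

  H_0: rank C_0 − rank ∂_1 = 7 − 6 = 1, and the invariant factors of ∂_1 are all 1, so H_0 ≅ Z.
  H_1: rank ker ∂_1 − rank ∂_2 = (9 − 6) − 0 = 3, and there is no ∂_2, so H_1 ≅ Z^3.

H_0 ≅ Z,  H_1 ≅ Z^3.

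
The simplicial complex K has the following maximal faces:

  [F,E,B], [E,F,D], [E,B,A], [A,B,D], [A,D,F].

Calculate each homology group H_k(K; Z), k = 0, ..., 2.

We work with the vertex ordering A < B < D < E < F. The simplices of K, each written with vertices in increasing order, are:

  0-simplices (5): A, B, D, E, F
  1-simplices (10): AB, AD, AE, AF, BD, BE, BF, DE, DF, EF
  2-simplices (5): ABD, ABE, ADF, BEF, DEF

giving chain groups C_0 ≅ Z^5, C_1 ≅ Z^10, C_2 ≅ Z^5.

Boundary ∂_1: C_1 → C_0 maps an edge to its endpoints' difference, ∂[p,q] = q − p. For instance
  ∂DE = E − D.
This gives a 5×10 integer matrix of rank 4; reducing to Smith normal form yields diagonal entries (1,1,1,1).

The boundary map ∂_2: C_2 → C_1 maps a triangle to the signed sum of its edges. For instance
  ∂ABE = BE − AE + AB,
  ∂ADF = DF − AF + AD.
The 10×5 boundary matrix has rank 5 and Smith normal form diag(1,1,1,1,1).

Computing H_k = (kernel of ∂_k) / (image of ∂_{k+1}):

  H_0: rank C_0 − rank ∂_1 = 5 − 4 = 1, and the invariant factors of ∂_1 are all 1, so H_0 = Z.
  H_1: rank ker ∂_1 − rank ∂_2 = (10 − 4) − 5 = 1, and the invariant factors of ∂_2 are all 1, so H_1 = Z.
  H_2: rank ker ∂_2 − rank ∂_3 = (5 − 5) − 0 = 0, and there is no ∂_3, so H_2 = 0.

H_0 = Z,  H_1 = Z,  H_2 = 0.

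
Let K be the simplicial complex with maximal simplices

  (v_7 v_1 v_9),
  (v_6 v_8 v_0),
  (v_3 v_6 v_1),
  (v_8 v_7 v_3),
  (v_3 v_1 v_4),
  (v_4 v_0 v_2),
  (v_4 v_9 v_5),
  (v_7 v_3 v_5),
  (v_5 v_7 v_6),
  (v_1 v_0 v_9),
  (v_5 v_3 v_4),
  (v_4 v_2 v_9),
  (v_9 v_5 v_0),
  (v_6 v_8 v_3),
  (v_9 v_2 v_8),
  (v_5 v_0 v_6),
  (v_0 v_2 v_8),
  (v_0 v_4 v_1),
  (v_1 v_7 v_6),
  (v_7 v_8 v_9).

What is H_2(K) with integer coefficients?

Take the total order v_0 < v_1 < v_2 < v_3 < v_4 < v_5 < v_6 < v_7 < v_8 < v_9 on the vertex set. Then K (dimension 2) consists of the simplices:

  0-simplices (10): [v_0], [v_1], [v_2], [v_3], [v_4], [v_5], [v_6], [v_7], [v_8], [v_9]
  1-simplices (30): (30 of them)
  2-simplices (20): (20 of them)

so the chain groups are C_0 ≅ Z^10, C_1 ≅ Z^30, C_2 ≅ Z^20.

The boundary map ∂_1: C_1 → C_0 is given by ∂[p,q] = [q] − [p].
The 10×30 boundary matrix has rank 9 and Smith normal form diag(1,1,1,1,1,1,1,1,1).

The boundary map ∂_2: C_2 → C_1 maps a triangle to the signed sum of its edges. For instance
  ∂[v_1,v_7,v_9] = [v_7,v_9] − [v_1,v_9] + [v_1,v_7],
  ∂[v_2,v_4,v_9] = [v_4,v_9] − [v_2,v_9] + [v_2,v_4].
The 30×20 boundary matrix has rank 20 and Smith normal form diag(1,1,1,1,1,1,1,1,1,1,1,1,1,1,1,1,1,1,1,2).

Computing H_k = (kernel of ∂_k) / (image of ∂_{k+1}):

  H_2: rank ker ∂_2 − rank ∂_3 = (20 − 20) − 0 = 0, and there is no ∂_3, so H_2 ≅ 0.

H_2 = 0.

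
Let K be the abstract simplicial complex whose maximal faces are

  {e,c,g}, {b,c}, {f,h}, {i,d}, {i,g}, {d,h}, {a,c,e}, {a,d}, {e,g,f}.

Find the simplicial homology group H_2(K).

H_2 ≅ 0.

We work with the vertex ordering a < b < c < d < e < f < g < h < i. The simplices of K, each written with vertices in increasing order, are:

  0-simplices (9): a, b, c, d, e, f, g, h, i
  1-simplices (13): ac, ad, ae, bc, ce, cg, dh, di, ef, eg, fg, fh, gi
  2-simplices (3): ace, ceg, efg

so the chain groups are C_0 ≅ Z^9, C_1 ≅ Z^13, C_2 ≅ Z^3.

Boundary ∂_1: C_1 → C_0 is given by ∂[p,q] = [q] − [p]. For instance
  ∂ce = e − c.
The 9×13 boundary matrix has rank 8 and Smith normal form diag(1,1,1,1,1,1,1,1).

The boundary map ∂_2: C_2 → C_1 acts by ∂[p,q,r] = [q,r] − [p,r] + [p,q]. For instance
  ∂ceg = eg − cg + ce,
  ∂efg = fg − eg + ef.
The 13×3 boundary matrix has rank 3 and Smith normal form diag(1,1,1).

Now H_k = ker ∂_k / im ∂_{k+1}, so:

  H_2: rank ker ∂_2 − rank ∂_3 = (3 − 3) − 0 = 0, and there is no ∂_3, so H_2 ≅ 0.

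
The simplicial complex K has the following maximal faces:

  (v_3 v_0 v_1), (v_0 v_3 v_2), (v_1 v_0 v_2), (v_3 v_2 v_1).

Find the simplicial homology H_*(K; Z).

H_0 ≅ Z,  H_1 = 0,  H_2 ≅ Z.

We work with the vertex ordering v_0 < v_1 < v_2 < v_3. The simplices of K, each written with vertices in increasing order, are:

  0-simplices (4): [v_0], [v_1], [v_2], [v_3]
  1-simplices (6): [v_0,v_1], [v_0,v_2], [v_0,v_3], [v_1,v_2], [v_1,v_3], [v_2,v_3]
  2-simplices (4): [v_0,v_1,v_2], [v_0,v_1,v_3], [v_0,v_2,v_3], [v_1,v_2,v_3]

giving chain groups C_0 ≅ Z^4, C_1 ≅ Z^6, C_2 ≅ Z^4.

The boundary map ∂_1: C_1 → C_0 maps an edge to its endpoints' difference, ∂[p,q] = q − p. For instance
  ∂[v_0,v_1] = [v_1] − [v_0].
The resulting 4×6 matrix has rank 3, and its Smith normal form has invariant factors (1,1,1).

The boundary map ∂_2: C_2 → C_1 sends each 2-simplex [p,q,r] to [q,r] − [p,r] + [p,q]. For instance
  ∂[v_0,v_1,v_2] = [v_1,v_2] − [v_0,v_2] + [v_0,v_1],
  ∂[v_1,v_2,v_3] = [v_2,v_3] − [v_1,v_3] + [v_1,v_2].
As a 6×4 matrix over Z this has rank 3, with invariant factors (1,1,1).

Reading off H_k = ker ∂_k / im ∂_{k+1}:

  H_0: rank C_0 − rank ∂_1 = 4 − 3 = 1, and the invariant factors of ∂_1 are all 1, so H_0 = Z.
  H_1: rank ker ∂_1 − rank ∂_2 = (6 − 3) − 3 = 0, and the invariant factors of ∂_2 are all 1, so H_1 = 0.
  H_2: rank ker ∂_2 − rank ∂_3 = (4 − 3) − 0 = 1, and there is no ∂_3, so H_2 = Z.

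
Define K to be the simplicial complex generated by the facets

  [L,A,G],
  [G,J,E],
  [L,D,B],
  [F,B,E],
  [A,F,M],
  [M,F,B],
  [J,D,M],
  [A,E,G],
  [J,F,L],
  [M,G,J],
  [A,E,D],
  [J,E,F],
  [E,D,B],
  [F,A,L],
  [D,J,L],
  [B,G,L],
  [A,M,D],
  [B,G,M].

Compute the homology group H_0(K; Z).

H_0 ≅ Z.

K has 9 vertices, 27 edges, 18 triangles.
rank ∂_0 = 0, rank ∂_1 = 8 ⇒ b_0 = 9 − 0 − 8 = 1; all invariant factors of ∂_1 are 1 so no torsion. So H_0 = Z.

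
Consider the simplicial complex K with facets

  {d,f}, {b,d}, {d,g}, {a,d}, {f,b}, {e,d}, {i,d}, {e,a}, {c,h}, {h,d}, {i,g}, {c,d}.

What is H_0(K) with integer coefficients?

H_0 = Z.

K has 9 vertices, 12 edges.
rank ∂_0 = 0, rank ∂_1 = 8 ⇒ b_0 = 9 − 0 − 8 = 1; all invariant factors of ∂_1 are 1 so no torsion. So H_0 = Z.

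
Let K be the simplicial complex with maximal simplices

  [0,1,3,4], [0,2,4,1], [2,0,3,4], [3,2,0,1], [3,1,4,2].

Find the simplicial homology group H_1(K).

H_1 = 0.

Order the vertices as 0 < 1 < 2 < 3 < 4. Listing each simplex with vertices in this order, K has dimension 3 with simplices:

  0-simplices (5): [0], [1], [2], [3], [4]
  1-simplices (10): [0,1], [0,2], [0,3], [0,4], [1,2], [1,3], [1,4], [2,3], [2,4], [3,4]
  2-simplices (10): [0,1,2], [0,1,3], [0,1,4], [0,2,3], [0,2,4], [0,3,4], [1,2,3], [1,2,4], [1,3,4], [2,3,4]
  3-simplices (5): [0,1,2,3], [0,1,2,4], [0,1,3,4], [0,2,3,4], [1,2,3,4]

Hence C_0 ≅ Z^5, C_1 ≅ Z^10, C_2 ≅ Z^10, C_3 ≅ Z^5.

The boundary map ∂_1: C_1 → C_0 sends each edge [p,q] (with p < q) to q − p.
As a 5×10 matrix over Z this has rank 4, with invariant factors (1,1,1,1).

The boundary map ∂_2: C_2 → C_1 sends each 2-simplex [p,q,r] to [q,r] − [p,r] + [p,q]. For instance
  ∂[2,3,4] = [3,4] − [2,4] + [2,3],
  ∂[0,2,3] = [2,3] − [0,3] + [0,2].
This gives a 10×10 integer matrix of rank 6; reducing to Smith normal form yields diagonal entries (1,1,1,1,1,1).

∂_3: C_3 → C_2 sends each 3-simplex σ to the alternating sum Σ_i (−1)^i (σ with its i-th vertex removed). For instance
  ∂[0,2,3,4] = [2,3,4] − [0,3,4] + [0,2,4] − [0,2,3],
  ∂[0,1,2,3] = [1,2,3] − [0,2,3] + [0,1,3] − [0,1,2].
As a 10×5 matrix over Z this has rank 4, with invariant factors (1,1,1,1).

Reading off H_k = ker ∂_k / im ∂_{k+1}:

  H_1: rank ker ∂_1 − rank ∂_2 = (10 − 4) − 6 = 0, and the invariant factors of ∂_2 are all 1, so H_1 = 0.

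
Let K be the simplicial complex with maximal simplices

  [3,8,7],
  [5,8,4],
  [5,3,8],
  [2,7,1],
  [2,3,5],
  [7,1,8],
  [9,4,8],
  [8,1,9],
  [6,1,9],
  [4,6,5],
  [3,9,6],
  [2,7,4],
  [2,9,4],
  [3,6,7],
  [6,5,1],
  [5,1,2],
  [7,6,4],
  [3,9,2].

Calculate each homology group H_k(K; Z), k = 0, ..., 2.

Take the total order 1 < 2 < 3 < 4 < 5 < 6 < 7 < 8 < 9 on the vertex set. Then K (dimension 2) consists of the simplices:

  0-simplices (9): [1], [2], [3], [4], [5], [6], [7], [8], [9]
  1-simplices (27): (27 of them)
  2-simplices (18): [1,2,5], [1,2,7], [1,5,6], [1,6,9], [1,7,8], [1,8,9], [2,3,5], [2,3,9], [2,4,7], [2,4,9], [3,5,8], [3,6,7], [3,6,9], [3,7,8], [4,5,6], [4,5,8], [4,6,7], [4,8,9]

Hence C_0 ≅ Z^9, C_1 ≅ Z^27, C_2 ≅ Z^18.

The boundary map ∂_1: C_1 → C_0 is given by ∂[p,q] = [q] − [p]. For instance
  ∂[5,6] = [6] − [5].
As a 9×27 matrix over Z this has rank 8, with invariant factors (1,1,1,1,1,1,1,1).

Boundary ∂_2: C_2 → C_1 sends each 2-simplex [p,q,r] to [q,r] − [p,r] + [p,q]. For instance
  ∂[1,8,9] = [8,9] − [1,9] + [1,8],
  ∂[2,4,9] = [4,9] − [2,9] + [2,4].
The 27×18 boundary matrix has rank 17 and Smith normal form diag(1,1,1,1,1,1,1,1,1,1,1,1,1,1,1,1,1).

Computing H_k = (kernel of ∂_k) / (image of ∂_{k+1}):

  H_0: rank C_0 − rank ∂_1 = 9 − 8 = 1, and the invariant factors of ∂_1 are all 1, so H_0 = Z.
  H_1: rank ker ∂_1 − rank ∂_2 = (27 − 8) − 17 = 2, and the invariant factors of ∂_2 are all 1, so H_1 = Z^2.
  H_2: rank ker ∂_2 − rank ∂_3 = (18 − 17) − 0 = 1, and there is no ∂_3, so H_2 = Z.

As a check, the Euler characteristic is 9 − 27 + 18 = 0, which agrees with 1 − 2 + 1 = 0.

H_0 = Z,  H_1 = Z^2,  H_2 = Z.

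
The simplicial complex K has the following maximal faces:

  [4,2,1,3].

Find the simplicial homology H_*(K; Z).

H_0 = Z,  H_1 = 0,  H_2 = 0,  H_3 = 0.

Fix the vertex order 1 < 2 < 3 < 4 and write every simplex with vertices in increasing order. Then dim K = 3 and the simplices of K are:

  0-simplices (4): [1], [2], [3], [4]
  1-simplices (6): [1,2], [1,3], [1,4], [2,3], [2,4], [3,4]
  2-simplices (4): [1,2,3], [1,2,4], [1,3,4], [2,3,4]
  3-simplices (1): [1,2,3,4]

so the chain groups are C_0 ≅ Z^4, C_1 ≅ Z^6, C_2 ≅ Z^4, C_3 ≅ Z^1.

The boundary map ∂_1: C_1 → C_0 sends each edge [p,q] (with p < q) to q − p. For instance
  ∂[2,3] = [3] − [2].
The 4×6 boundary matrix has rank 3 and Smith normal form diag(1,1,1).

Boundary ∂_2: C_2 → C_1 sends each 2-simplex [p,q,r] to [q,r] − [p,r] + [p,q]. For instance
  ∂[2,3,4] = [3,4] − [2,4] + [2,3],
  ∂[1,2,4] = [2,4] − [1,4] + [1,2].
As a 6×4 matrix over Z this has rank 3, with invariant factors (1,1,1).

∂_3: C_3 → C_2 sends each 3-simplex σ to the alternating sum Σ_i (−1)^i (σ with its i-th vertex removed). For instance
  ∂[1,2,3,4] = [2,3,4] − [1,3,4] + [1,2,4] − [1,2,3].
As a 4×1 matrix over Z this has rank 1, with invariant factors (1).

Now H_k = ker ∂_k / im ∂_{k+1}, so:

  H_0: rank C_0 − rank ∂_1 = 4 − 3 = 1, and the invariant factors of ∂_1 are all 1, so H_0 ≅ Z.
  H_1: rank ker ∂_1 − rank ∂_2 = (6 − 3) − 3 = 0, and the invariant factors of ∂_2 are all 1, so H_1 ≅ 0.
  H_2: rank ker ∂_2 − rank ∂_3 = (4 − 3) − 1 = 0, and the invariant factors of ∂_3 are all 1, so H_2 ≅ 0.
  H_3: rank ker ∂_3 − rank ∂_4 = (1 − 1) − 0 = 0, and there is no ∂_4, so H_3 ≅ 0.

As a check, the Euler characteristic is 4 − 6 + 4 − 1 = 1, which agrees with 1 − 0 + 0 − 0 = 1.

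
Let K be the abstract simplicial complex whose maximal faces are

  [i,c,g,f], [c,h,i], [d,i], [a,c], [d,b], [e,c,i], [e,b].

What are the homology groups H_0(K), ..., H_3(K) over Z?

Take the total order a < b < c < d < e < f < g < h < i on the vertex set. Then K (dimension 3) consists of the simplices:

  0-simplices (9): a, b, c, d, e, f, g, h, i
  1-simplices (14): ac, bd, be, ce, cf, cg, ch, ci, di, ei, fg, fi, gi, hi
  2-simplices (6): cei, cfg, cfi, cgi, chi, fgi
  3-simplices (1): cfgi

so the chain groups are C_0 ≅ Z^9, C_1 ≅ Z^14, C_2 ≅ Z^6, C_3 ≅ Z^1.

∂_1: C_1 → C_0 is given by ∂[p,q] = [q] − [p]. For instance
  ∂ei = i − e.
As a 9×14 matrix over Z this has rank 8, with invariant factors (1,1,1,1,1,1,1,1).

∂_2: C_2 → C_1 acts by ∂[p,q,r] = [q,r] − [p,r] + [p,q]. For instance
  ∂chi = hi − ci + ch,
  ∂cei = ei − ci + ce.
The 14×6 boundary matrix has rank 5 and Smith normal form diag(1,1,1,1,1).

Boundary ∂_3: C_3 → C_2 sends each 3-simplex σ to the alternating sum Σ_i (−1)^i (σ with its i-th vertex removed). For instance
  ∂cfgi = fgi − cgi + cfi − cfg.
The resulting 6×1 matrix has rank 1, and its Smith normal form has invariant factors (1).

Reading off H_k = ker ∂_k / im ∂_{k+1}:

  H_0: rank C_0 − rank ∂_1 = 9 − 8 = 1, and the invariant factors of ∂_1 are all 1, so H_0 = Z.
  H_1: rank ker ∂_1 − rank ∂_2 = (14 − 8) − 5 = 1, and the invariant factors of ∂_2 are all 1, so H_1 = Z.
  H_2: rank ker ∂_2 − rank ∂_3 = (6 − 5) − 1 = 0, and the invariant factors of ∂_3 are all 1, so H_2 = 0.
  H_3: rank ker ∂_3 − rank ∂_4 = (1 − 1) − 0 = 0, and there is no ∂_4, so H_3 = 0.

H_0 = Z,  H_1 = Z,  H_2 = 0,  H_3 = 0.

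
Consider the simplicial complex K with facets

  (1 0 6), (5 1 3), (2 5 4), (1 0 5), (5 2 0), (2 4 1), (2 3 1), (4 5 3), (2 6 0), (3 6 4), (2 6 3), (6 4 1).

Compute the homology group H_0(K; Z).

H_0 ≅ Z.

We work with the vertex ordering 0 < 1 < 2 < 3 < 4 < 5 < 6. The simplices of K, each written with vertices in increasing order, are:

  0-simplices (7): [0], [1], [2], [3], [4], [5], [6]
  1-simplices (18): [0,1], [0,2], [0,5], [0,6], [1,2], [1,3], [1,4], [1,5], [1,6], [2,3], [2,4], [2,5], [2,6], [3,4], [3,5], [3,6], [4,5], [4,6]
  2-simplices (12): [0,1,5], [0,1,6], [0,2,5], [0,2,6], [1,2,3], [1,2,4], [1,3,5], [1,4,6], [2,3,6], [2,4,5], [3,4,5], [3,4,6]

giving chain groups C_0 ≅ Z^7, C_1 ≅ Z^18, C_2 ≅ Z^12.

∂_1: C_1 → C_0 maps an edge to its endpoints' difference, ∂[p,q] = q − p. For instance
  ∂[0,1] = [1] − [0].
As a 7×18 matrix over Z this has rank 6, with invariant factors (1,1,1,1,1,1).

The boundary map ∂_2: C_2 → C_1 sends each 2-simplex [p,q,r] to [q,r] − [p,r] + [p,q]. For instance
  ∂[0,1,6] = [1,6] − [0,6] + [0,1],
  ∂[0,1,5] = [1,5] − [0,5] + [0,1].
The 18×12 boundary matrix has rank 12 and Smith normal form diag(1,1,1,1,1,1,1,1,1,1,1,2).

Reading off H_k = ker ∂_k / im ∂_{k+1}:

  H_0: rank C_0 − rank ∂_1 = 7 − 6 = 1, and the invariant factors of ∂_1 are all 1, so H_0 = Z.

(K is a triangulation of the real projective plane RP^2.)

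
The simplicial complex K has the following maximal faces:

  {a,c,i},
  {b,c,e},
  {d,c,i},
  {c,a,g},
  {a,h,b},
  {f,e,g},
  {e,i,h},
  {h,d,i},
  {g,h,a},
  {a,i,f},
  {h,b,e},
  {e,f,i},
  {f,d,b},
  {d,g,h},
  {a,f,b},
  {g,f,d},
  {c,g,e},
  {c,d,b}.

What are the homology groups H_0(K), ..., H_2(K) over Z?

H_0 ≅ Z,  H_1 ≅ Z^2,  H_2 ≅ Z.

Fix the vertex order a < b < c < d < e < f < g < h < i and write every simplex with vertices in increasing order. Then dim K = 2 and the simplices of K are:

  0-simplices (9): a, b, c, d, e, f, g, h, i
  1-simplices (27): ab, ac, af, ag, ah, ai, bc, bd, be, bf, bh, cd, ce, cg, ci, df, dg, dh, di, ef, eg, eh, ei, fg, fi, gh, hi
  2-simplices (18): abf, abh, acg, aci, afi, agh, bcd, bce, bdf, beh, cdi, ceg, dfg, dgh, dhi, efg, efi, ehi

so the chain groups are C_0 ≅ Z^9, C_1 ≅ Z^27, C_2 ≅ Z^18.

∂_1: C_1 → C_0 maps an edge to its endpoints' difference, ∂[p,q] = q − p. For instance
  ∂ac = c − a.
The resulting 9×27 matrix has rank 8, and its Smith normal form has invariant factors (1,1,1,1,1,1,1,1).

The boundary map ∂_2: C_2 → C_1 acts by ∂[p,q,r] = [q,r] − [p,r] + [p,q]. For instance
  ∂efi = fi − ei + ef,
  ∂cdi = di − ci + cd.
As a 27×18 matrix over Z this has rank 17, with invariant factors (1,1,1,1,1,1,1,1,1,1,1,1,1,1,1,1,1).

From H_k ≅ ker(∂_k) / im(∂_{k+1}) we obtain:

  H_0: rank C_0 − rank ∂_1 = 9 − 8 = 1, and the invariant factors of ∂_1 are all 1, so H_0 ≅ Z.
  H_1: rank ker ∂_1 − rank ∂_2 = (27 − 8) − 17 = 2, and the invariant factors of ∂_2 are all 1, so H_1 ≅ Z^2.
  H_2: rank ker ∂_2 − rank ∂_3 = (18 − 17) − 0 = 1, and there is no ∂_3, so H_2 ≅ Z.

As a check, the Euler characteristic is 9 − 27 + 18 = 0, which agrees with 1 − 2 + 1 = 0.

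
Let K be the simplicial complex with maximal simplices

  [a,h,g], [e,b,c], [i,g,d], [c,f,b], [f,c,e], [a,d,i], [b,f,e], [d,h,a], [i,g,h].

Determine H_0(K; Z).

K has 9 vertices, 16 edges, 9 triangles.
rank ∂_0 = 0, rank ∂_1 = 7 ⇒ b_0 = 9 − 0 − 7 = 2; all invariant factors of ∂_1 are 1 so no torsion. So H_0 ≅ Z^2.

H_0 = Z^2.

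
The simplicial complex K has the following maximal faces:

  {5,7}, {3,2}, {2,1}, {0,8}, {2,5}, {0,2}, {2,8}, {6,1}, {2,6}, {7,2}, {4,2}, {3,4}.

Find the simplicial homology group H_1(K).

H_1 ≅ Z^4.

Take the total order 0 < 1 < 2 < 3 < 4 < 5 < 6 < 7 < 8 on the vertex set. Then K (dimension 1) consists of the simplices:

  0-simplices (9): [0], [1], [2], [3], [4], [5], [6], [7], [8]
  1-simplices (12): [0,2], [0,8], [1,2], [1,6], [2,3], [2,4], [2,5], [2,6], [2,7], [2,8], [3,4], [5,7]

Hence C_0 ≅ Z^9, C_1 ≅ Z^12.

Boundary ∂_1: C_1 → C_0 is given by ∂[p,q] = [q] − [p]. For instance
  ∂[2,3] = [3] − [2].
The 9×12 boundary matrix has rank 8 and Smith normal form diag(1,1,1,1,1,1,1,1).

From H_k ≅ ker(∂_k) / im(∂_{k+1}) we obtain:

  H_1: rank ker ∂_1 − rank ∂_2 = (12 − 8) − 0 = 4, and there is no ∂_2, so H_1 ≅ Z^4.

(K is a triangulation of a wedge of 4 circles.)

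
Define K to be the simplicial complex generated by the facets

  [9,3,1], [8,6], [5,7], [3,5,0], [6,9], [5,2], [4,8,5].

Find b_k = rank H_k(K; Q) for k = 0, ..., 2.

b_0 = 1, b_1 = 1, b_2 = 0.

We work with the vertex ordering 0 < 1 < 2 < 3 < 4 < 5 < 6 < 7 < 8 < 9. The simplices of K, each written with vertices in increasing order, are:

  0-simplices (10): [0], [1], [2], [3], [4], [5], [6], [7], [8], [9]
  1-simplices (13): [0,3], [0,5], [1,3], [1,9], [2,5], [3,5], [3,9], [4,5], [4,8], [5,7], [5,8], [6,8], [6,9]
  2-simplices (3): [0,3,5], [1,3,9], [4,5,8]

so the chain groups are C_0 ≅ Z^10, C_1 ≅ Z^13, C_2 ≅ Z^3.

∂_1: C_1 → C_0 is given by ∂[p,q] = [q] − [p]. For instance
  ∂[4,5] = [5] − [4].
This gives a 10×13 integer matrix of rank 9; reducing to Smith normal form yields diagonal entries (1,1,1,1,1,1,1,1,1).

Boundary ∂_2: C_2 → C_1 maps a triangle to the signed sum of its edges. For instance
  ∂[4,5,8] = [5,8] − [4,8] + [4,5],
  ∂[1,3,9] = [3,9] − [1,9] + [1,3].
This gives a 13×3 integer matrix of rank 3; reducing to Smith normal form yields diagonal entries (1,1,1).

Reading off H_k = ker ∂_k / im ∂_{k+1}:

  H_0: rank C_0 − rank ∂_1 = 10 − 9 = 1, and the invariant factors of ∂_1 are all 1, so H_0 = Z.
  H_1: rank ker ∂_1 − rank ∂_2 = (13 − 9) − 3 = 1, and the invariant factors of ∂_2 are all 1, so H_1 = Z.
  H_2: rank ker ∂_2 − rank ∂_3 = (3 − 3) − 0 = 0, and there is no ∂_3, so H_2 = 0.

Hence the Betti numbers are b_0 = 1, b_1 = 1, b_2 = 0.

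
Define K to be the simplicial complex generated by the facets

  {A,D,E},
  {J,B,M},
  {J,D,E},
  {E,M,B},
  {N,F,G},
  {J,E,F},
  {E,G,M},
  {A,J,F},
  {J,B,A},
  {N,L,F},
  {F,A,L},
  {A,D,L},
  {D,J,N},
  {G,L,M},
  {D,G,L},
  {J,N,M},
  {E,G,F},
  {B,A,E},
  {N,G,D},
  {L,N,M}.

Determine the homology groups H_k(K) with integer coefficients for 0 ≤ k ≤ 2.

H_0 ≅ Z,  H_1 ≅ Z × Z/2,  H_2 = 0.

Take the total order A < B < D < E < F < G < J < L < M < N on the vertex set. Then K (dimension 2) consists of the simplices:

  0-simplices (10): A, B, D, E, F, G, J, L, M, N
  1-simplices (30): AB, AD, AE, AF, AJ, AL, BE, BJ, BM, DE, DG, DJ, DL, DN, EF, EG, EJ, EM, FG, FJ, FL, FN, GL, GM, GN, JM, JN, LM, LN, MN
  2-simplices (20): ABE, ABJ, ADE, ADL, AFJ, AFL, BEM, BJM, DEJ, DGL, DGN, DJN, EFG, EFJ, EGM, FGN, FLN, GLM, JMN, LMN

Hence C_0 ≅ Z^10, C_1 ≅ Z^30, C_2 ≅ Z^20.

∂_1: C_1 → C_0 is given by ∂[p,q] = [q] − [p]. For instance
  ∂DG = G − D.
The resulting 10×30 matrix has rank 9, and its Smith normal form has invariant factors (1,1,1,1,1,1,1,1,1).

Boundary ∂_2: C_2 → C_1 maps a triangle to the signed sum of its edges. For instance
  ∂AFJ = FJ − AJ + AF,
  ∂BEM = EM − BM + BE.
This gives a 30×20 integer matrix of rank 20; reducing to Smith normal form yields diagonal entries (1,1,1,1,1,1,1,1,1,1,1,1,1,1,1,1,1,1,1,2).

Computing H_k = (kernel of ∂_k) / (image of ∂_{k+1}):

  H_0: rank C_0 − rank ∂_1 = 10 − 9 = 1, and the invariant factors of ∂_1 are all 1, so H_0 ≅ Z.
  H_1: rank ker ∂_1 − rank ∂_2 = (30 − 9) − 20 = 1, and ∂_2 has invariant factor 2 > 1, so H_1 ≅ Z × Z/2.
  H_2: rank ker ∂_2 − rank ∂_3 = (20 − 20) − 0 = 0, and there is no ∂_3, so H_2 ≅ 0.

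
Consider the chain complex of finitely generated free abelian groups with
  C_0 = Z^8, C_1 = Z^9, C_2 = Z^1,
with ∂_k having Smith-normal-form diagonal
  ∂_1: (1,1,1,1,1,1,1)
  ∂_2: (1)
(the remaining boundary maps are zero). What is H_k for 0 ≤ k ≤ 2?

H_0 ≅ Z,  H_1 ≅ Z,  H_2 = 0.

H_0: b_0 = 8 − 0 − 7 = 1; torsion from ∂_1 factors > 1: none. So H_0 ≅ Z.
H_1: b_1 = 9 − 7 − 1 = 1; torsion from ∂_2 factors > 1: none. So H_1 ≅ Z.
H_2: b_2 = 1 − 1 − 0 = 0; torsion from ∂_3 factors > 1: none. So H_2 ≅ 0.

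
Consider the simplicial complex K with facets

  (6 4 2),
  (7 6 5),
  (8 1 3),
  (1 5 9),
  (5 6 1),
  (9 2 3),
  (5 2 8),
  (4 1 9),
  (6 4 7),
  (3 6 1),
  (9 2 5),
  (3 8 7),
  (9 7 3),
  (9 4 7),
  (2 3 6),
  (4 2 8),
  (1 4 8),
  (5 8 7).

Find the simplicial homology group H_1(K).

H_1 = Z^2.

Take the total order 1 < 2 < 3 < 4 < 5 < 6 < 7 < 8 < 9 on the vertex set. Then K (dimension 2) consists of the simplices:

  0-simplices (9): [1], [2], [3], [4], [5], [6], [7], [8], [9]
  1-simplices (27): (27 of them)
  2-simplices (18): [1,3,6], [1,3,8], [1,4,8], [1,4,9], [1,5,6], [1,5,9], [2,3,6], [2,3,9], [2,4,6], [2,4,8], [2,5,8], [2,5,9], [3,7,8], [3,7,9], [4,6,7], [4,7,9], [5,6,7], [5,7,8]

giving chain groups C_0 ≅ Z^9, C_1 ≅ Z^27, C_2 ≅ Z^18.

The boundary map ∂_1: C_1 → C_0 maps an edge to its endpoints' difference, ∂[p,q] = q − p. For instance
  ∂[2,9] = [9] − [2].
The resulting 9×27 matrix has rank 8, and its Smith normal form has invariant factors (1,1,1,1,1,1,1,1).

Boundary ∂_2: C_2 → C_1 acts by ∂[p,q,r] = [q,r] − [p,r] + [p,q]. For instance
  ∂[3,7,9] = [7,9] − [3,9] + [3,7],
  ∂[2,5,8] = [5,8] − [2,8] + [2,5].
This gives a 27×18 integer matrix of rank 17; reducing to Smith normal form yields diagonal entries (1,1,1,1,1,1,1,1,1,1,1,1,1,1,1,1,1).

Computing H_k = (kernel of ∂_k) / (image of ∂_{k+1}):

  H_1: rank ker ∂_1 − rank ∂_2 = (27 − 8) − 17 = 2, and the invariant factors of ∂_2 are all 1, so H_1 = Z^2.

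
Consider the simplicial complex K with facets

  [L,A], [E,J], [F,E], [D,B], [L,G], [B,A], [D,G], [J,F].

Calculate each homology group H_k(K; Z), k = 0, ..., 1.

H_0 ≅ Z^2,  H_1 ≅ Z^2.

Take the total order A < B < D < E < F < G < J < L on the vertex set. Then K (dimension 1) consists of the simplices:

  0-simplices (8): A, B, D, E, F, G, J, L
  1-simplices (8): AB, AL, BD, DG, EF, EJ, FJ, GL

so the chain groups are C_0 ≅ Z^8, C_1 ≅ Z^8.

The boundary map ∂_1: C_1 → C_0 sends each edge [p,q] (with p < q) to q − p.
As a 8×8 matrix over Z this has rank 6, with invariant factors (1,1,1,1,1,1).

Computing H_k = (kernel of ∂_k) / (image of ∂_{k+1}):

  H_0: rank C_0 − rank ∂_1 = 8 − 6 = 2, and the invariant factors of ∂_1 are all 1, so H_0 = Z^2.
  H_1: rank ker ∂_1 − rank ∂_2 = (8 − 6) − 0 = 2, and there is no ∂_2, so H_1 = Z^2.

(K is a triangulation of the disjoint union of the circle S^1 and the circle S^1.)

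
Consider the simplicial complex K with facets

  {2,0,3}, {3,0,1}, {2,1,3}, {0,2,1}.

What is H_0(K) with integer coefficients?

K has 4 vertices, 6 edges, 4 triangles.
rank ∂_0 = 0, rank ∂_1 = 3 ⇒ b_0 = 4 − 0 − 3 = 1; all invariant factors of ∂_1 are 1 so no torsion. So H_0 ≅ Z.

H_0 ≅ Z.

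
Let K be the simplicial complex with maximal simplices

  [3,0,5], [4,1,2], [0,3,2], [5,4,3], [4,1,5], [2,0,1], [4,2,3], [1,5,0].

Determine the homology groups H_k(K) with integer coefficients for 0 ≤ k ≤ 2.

H_0 = Z,  H_1 = 0,  H_2 = Z.

K has 6 vertices, 12 edges, 8 triangles.
rank ∂_0 = 0, rank ∂_1 = 5 ⇒ b_0 = 6 − 0 − 5 = 1; all invariant factors of ∂_1 are 1 so no torsion. So H_0 ≅ Z.
rank ∂_1 = 5, rank ∂_2 = 7 ⇒ b_1 = 12 − 5 − 7 = 0; all invariant factors of ∂_2 are 1 so no torsion. So H_1 ≅ 0.
rank ∂_2 = 7, rank ∂_3 = 0 ⇒ b_2 = 8 − 7 − 0 = 1. So H_2 ≅ Z.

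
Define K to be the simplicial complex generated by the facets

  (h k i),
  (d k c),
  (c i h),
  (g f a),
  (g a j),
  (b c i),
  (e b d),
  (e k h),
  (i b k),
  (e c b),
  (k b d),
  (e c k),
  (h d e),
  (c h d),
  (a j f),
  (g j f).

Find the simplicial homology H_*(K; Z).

K has 11 vertices, 24 edges, 16 triangles.
rank ∂_0 = 0, rank ∂_1 = 9 ⇒ b_0 = 11 − 0 − 9 = 2; all invariant factors of ∂_1 are 1 so no torsion. So H_0 ≅ Z^2.
rank ∂_1 = 9, rank ∂_2 = 15 ⇒ b_1 = 24 − 9 − 15 = 0; ∂_2 has invariant factor(s) [2] giving torsion. So H_1 ≅ Z/2.
rank ∂_2 = 15, rank ∂_3 = 0 ⇒ b_2 = 16 − 15 − 0 = 1. So H_2 ≅ Z.

H_0 ≅ Z^2,  H_1 ≅ Z/2,  H_2 ≅ Z.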